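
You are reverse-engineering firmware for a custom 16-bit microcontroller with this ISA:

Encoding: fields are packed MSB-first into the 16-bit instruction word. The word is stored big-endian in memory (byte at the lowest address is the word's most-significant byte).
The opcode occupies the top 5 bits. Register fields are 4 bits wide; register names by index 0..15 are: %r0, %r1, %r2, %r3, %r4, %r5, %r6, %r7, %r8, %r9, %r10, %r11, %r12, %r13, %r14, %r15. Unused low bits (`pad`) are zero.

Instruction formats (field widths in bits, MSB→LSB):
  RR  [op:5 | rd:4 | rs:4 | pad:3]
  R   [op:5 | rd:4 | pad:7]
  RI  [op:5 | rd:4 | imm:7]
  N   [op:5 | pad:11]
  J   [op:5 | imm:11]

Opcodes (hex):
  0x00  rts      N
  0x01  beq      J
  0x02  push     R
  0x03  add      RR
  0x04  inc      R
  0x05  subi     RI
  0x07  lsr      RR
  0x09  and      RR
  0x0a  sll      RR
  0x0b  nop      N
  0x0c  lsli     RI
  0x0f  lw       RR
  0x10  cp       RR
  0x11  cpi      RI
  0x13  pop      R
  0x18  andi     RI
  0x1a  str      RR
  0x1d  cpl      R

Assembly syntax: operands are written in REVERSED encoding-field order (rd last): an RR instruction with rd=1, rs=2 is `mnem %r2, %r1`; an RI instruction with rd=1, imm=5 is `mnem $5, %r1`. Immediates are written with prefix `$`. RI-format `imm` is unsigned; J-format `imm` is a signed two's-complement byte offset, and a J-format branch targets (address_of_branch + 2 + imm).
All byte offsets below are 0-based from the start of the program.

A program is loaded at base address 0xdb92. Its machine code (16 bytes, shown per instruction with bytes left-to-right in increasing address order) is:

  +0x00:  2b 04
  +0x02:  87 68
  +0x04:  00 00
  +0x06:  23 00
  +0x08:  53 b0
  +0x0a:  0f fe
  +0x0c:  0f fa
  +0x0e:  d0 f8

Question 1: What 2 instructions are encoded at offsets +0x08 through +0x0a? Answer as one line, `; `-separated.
sll %r6, %r7; beq $-2

off 0x08: read 53 b0 as big → 0x53b0
  opcode bits[15:11]=0xa: sll/RR
  [10:7] rd=7 = %r7
  [6:3] rs=6 = %r6
off 0x0a: read 0f fe as big → 0x0ffe
  opcode bits[15:11]=0x1: beq/J
  [10:0] imm=2046 (s11→-2) = $-2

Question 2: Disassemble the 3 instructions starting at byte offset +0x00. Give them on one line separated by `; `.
+0x00: 2b 04 ⇒ word 0x2b04 (big)
  opcode bits[15:11]=0x5: subi/RI
  rd@[10:7]=0x6 ⇒ %r6
  imm@[6:0]=0x4 ⇒ $4
+0x02: 87 68 ⇒ word 0x8768 (big)
  opcode bits[15:11]=0x10: cp/RR
  rd@[10:7]=0xe ⇒ %r14
  rs@[6:3]=0xd ⇒ %r13
+0x04: 00 00 ⇒ word 0x0000 (big)
  opcode bits[15:11]=0x0: rts/N

subi $4, %r6; cp %r13, %r14; rts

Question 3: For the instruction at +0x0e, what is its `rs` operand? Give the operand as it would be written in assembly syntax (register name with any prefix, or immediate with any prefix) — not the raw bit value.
%r15

off 0x0e: read d0 f8 as big → 0xd0f8
  op=0xd0f8>>11=0x1a ⇒ str (RR)
  rd@[10:7]=0x1 ⇒ %r1
  rs@[6:3]=0xf ⇒ %r15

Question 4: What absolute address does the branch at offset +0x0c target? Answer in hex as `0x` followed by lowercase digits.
0xdb9a

+0x0c: 0f fa ⇒ word 0x0ffa (big)
  opcode bits[15:11]=0x1: beq/J
  [10:0] imm=2042 (s11→-6) = $-6
  target = base 0xdb92 + off 0x0c + 2 + imm -6 = 0xdb9a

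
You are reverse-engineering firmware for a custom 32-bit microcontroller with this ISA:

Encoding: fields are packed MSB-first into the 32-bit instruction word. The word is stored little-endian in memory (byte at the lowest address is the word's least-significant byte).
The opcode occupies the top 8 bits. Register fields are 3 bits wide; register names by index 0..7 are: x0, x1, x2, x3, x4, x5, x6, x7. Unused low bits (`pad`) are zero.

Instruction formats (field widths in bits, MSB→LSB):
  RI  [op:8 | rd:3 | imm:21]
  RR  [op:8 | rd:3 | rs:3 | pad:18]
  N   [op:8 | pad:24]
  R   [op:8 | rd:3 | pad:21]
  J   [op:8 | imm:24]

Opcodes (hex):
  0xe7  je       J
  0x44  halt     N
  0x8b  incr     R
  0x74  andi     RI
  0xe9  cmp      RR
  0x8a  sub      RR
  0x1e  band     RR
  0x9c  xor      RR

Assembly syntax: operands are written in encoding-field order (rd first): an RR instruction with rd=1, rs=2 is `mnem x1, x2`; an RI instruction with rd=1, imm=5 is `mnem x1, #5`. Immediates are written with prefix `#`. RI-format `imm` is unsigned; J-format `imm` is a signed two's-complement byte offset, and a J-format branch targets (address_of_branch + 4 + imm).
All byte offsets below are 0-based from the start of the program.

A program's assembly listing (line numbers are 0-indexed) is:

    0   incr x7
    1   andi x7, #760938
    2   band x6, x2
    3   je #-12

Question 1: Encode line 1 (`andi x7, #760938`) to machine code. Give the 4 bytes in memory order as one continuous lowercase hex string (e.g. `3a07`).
6a9ceb74

1. andi fields op=0x74:8|rd=7:3|imm=760938:21 → word 74eb9c6ah → 6a 9c eb 74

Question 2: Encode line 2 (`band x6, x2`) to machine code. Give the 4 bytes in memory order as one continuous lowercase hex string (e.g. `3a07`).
L2: band op=0x1e:8|rd=6:3|rs=2:3|pad=0:18 ⇒ 0x1ec80000 ⇒ little 00 00 c8 1e

0000c81e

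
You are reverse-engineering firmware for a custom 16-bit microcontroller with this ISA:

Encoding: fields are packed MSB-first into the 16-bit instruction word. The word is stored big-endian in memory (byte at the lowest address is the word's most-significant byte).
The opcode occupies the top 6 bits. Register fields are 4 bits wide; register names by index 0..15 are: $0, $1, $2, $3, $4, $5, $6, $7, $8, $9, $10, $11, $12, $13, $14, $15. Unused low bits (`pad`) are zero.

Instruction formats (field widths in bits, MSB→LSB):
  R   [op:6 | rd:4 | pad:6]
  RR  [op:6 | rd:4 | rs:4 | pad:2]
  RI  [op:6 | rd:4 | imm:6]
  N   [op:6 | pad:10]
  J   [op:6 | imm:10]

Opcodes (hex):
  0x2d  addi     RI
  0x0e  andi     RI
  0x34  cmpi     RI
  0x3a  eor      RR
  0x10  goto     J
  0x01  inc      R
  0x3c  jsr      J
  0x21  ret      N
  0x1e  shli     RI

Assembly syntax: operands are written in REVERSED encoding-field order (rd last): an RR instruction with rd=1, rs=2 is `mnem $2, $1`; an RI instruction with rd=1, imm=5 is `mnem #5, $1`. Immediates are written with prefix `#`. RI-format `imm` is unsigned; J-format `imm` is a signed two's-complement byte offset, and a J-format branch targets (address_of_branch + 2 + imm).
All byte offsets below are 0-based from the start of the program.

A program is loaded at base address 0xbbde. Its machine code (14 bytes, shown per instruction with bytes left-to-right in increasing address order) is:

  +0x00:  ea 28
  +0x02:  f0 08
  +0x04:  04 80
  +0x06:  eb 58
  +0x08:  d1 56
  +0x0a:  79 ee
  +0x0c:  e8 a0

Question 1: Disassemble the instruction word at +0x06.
off 0x06: read eb 58 as big → 0xeb58
  op=0xeb58>>10=0x3a ⇒ eor (RR)
  rd@[9:6]=0xd ⇒ $13
  rs@[5:2]=0x6 ⇒ $6

eor $6, $13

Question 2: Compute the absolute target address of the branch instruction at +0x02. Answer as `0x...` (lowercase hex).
@+02  big-endian(f0 08) = 0xf008
  top 6b → 0x3c → jsr [J]
  [9:0] imm=8 = #8
  target = base 0xbbde + off 0x02 + 2 + imm 8 = 0xbbea

0xbbea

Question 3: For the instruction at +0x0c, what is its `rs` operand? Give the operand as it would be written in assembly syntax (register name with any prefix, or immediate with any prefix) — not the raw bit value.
off 0x0c: read e8 a0 as big → 0xe8a0
  op=0xe8a0>>10=0x3a ⇒ eor (RR)
  rd@[9:6]=0x2 ⇒ $2
  rs@[5:2]=0x8 ⇒ $8

$8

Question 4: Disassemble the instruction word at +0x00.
+0x00: ea 28 ⇒ word 0xea28 (big)
  op=0xea28>>10=0x3a ⇒ eor (RR)
  rd: (w>>6)&0xf=0x8 → $8
  rs: (w>>2)&0xf=0xa → $10

eor $10, $8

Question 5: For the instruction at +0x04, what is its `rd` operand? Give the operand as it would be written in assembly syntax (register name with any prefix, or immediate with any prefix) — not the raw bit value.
$2

off 0x04: read 04 80 as big → 0x0480
  opcode bits[15:10]=0x1: inc/R
  rd@[9:6]=0x2 ⇒ $2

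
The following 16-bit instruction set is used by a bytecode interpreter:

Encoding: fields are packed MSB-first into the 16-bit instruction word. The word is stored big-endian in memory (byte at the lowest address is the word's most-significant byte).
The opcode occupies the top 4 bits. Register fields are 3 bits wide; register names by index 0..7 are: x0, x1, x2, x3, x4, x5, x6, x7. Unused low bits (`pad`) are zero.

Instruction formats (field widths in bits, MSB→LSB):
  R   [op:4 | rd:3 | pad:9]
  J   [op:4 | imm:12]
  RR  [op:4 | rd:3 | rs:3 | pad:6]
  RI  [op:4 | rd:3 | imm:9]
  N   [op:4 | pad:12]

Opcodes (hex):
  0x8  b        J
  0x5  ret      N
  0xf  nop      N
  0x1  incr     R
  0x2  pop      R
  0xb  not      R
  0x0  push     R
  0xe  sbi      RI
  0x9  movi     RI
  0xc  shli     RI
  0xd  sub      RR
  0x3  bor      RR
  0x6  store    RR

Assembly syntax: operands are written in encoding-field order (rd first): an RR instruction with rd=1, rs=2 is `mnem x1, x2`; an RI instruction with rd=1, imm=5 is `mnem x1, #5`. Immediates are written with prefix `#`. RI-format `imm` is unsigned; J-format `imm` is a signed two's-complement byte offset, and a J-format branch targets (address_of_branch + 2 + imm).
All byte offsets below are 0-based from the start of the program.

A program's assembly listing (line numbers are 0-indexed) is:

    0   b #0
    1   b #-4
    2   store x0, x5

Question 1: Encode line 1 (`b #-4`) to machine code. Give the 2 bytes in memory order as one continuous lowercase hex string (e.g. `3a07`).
line 1 (b): pack op=0x8:4|imm=-4:12 = 0x8ffc; big→ 8f fc

8ffc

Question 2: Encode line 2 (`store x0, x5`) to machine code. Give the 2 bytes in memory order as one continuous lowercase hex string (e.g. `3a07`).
L2: store op=0x6:4|rd=0:3|rs=5:3|pad=0:6 ⇒ 0x6140 ⇒ big 61 40

6140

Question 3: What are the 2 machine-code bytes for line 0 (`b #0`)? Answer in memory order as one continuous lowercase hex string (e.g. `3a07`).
8000

line 0 (b): pack op=0x8:4|imm=0:12 = 0x8000; big→ 80 00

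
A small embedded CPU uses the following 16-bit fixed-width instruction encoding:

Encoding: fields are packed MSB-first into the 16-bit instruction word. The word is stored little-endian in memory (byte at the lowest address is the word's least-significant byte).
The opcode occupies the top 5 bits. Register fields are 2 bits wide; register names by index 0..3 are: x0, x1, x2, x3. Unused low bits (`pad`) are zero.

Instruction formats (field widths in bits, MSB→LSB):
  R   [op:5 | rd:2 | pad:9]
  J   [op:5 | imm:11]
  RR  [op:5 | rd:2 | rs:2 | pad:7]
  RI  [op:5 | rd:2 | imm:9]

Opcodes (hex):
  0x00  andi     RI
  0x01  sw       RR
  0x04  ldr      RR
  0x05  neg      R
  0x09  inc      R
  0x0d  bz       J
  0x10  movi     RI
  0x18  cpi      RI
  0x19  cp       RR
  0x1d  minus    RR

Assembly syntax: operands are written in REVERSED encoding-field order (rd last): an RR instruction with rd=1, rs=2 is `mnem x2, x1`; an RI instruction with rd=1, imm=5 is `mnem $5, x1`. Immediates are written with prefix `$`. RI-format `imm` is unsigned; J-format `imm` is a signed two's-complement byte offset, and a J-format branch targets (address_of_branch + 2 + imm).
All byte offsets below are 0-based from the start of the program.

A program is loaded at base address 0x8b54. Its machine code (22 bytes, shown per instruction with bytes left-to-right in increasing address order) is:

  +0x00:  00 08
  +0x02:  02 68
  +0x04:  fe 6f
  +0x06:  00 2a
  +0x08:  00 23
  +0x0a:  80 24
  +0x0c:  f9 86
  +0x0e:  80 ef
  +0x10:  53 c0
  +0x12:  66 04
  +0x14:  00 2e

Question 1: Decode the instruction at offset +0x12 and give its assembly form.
andi $102, x2

[12] 66 04 → 0x0466
  op=0x0466>>11=0x0 ⇒ andi (RI)
  rd: (w>>9)&0x3=0x2 → x2
  imm: (w>>0)&0x1ff=0x66 → $102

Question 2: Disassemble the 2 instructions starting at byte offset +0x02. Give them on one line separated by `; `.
+0x02: 02 68 ⇒ word 0x6802 (little)
  op=0x6802>>11=0xd ⇒ bz (J)
  imm: (w>>0)&0x7ff=0x2 → $2
+0x04: fe 6f ⇒ word 0x6ffe (little)
  op=0x6ffe>>11=0xd ⇒ bz (J)
  imm: (w>>0)&0x7ff=0x7fe (s11→-2) → $-2

bz $2; bz $-2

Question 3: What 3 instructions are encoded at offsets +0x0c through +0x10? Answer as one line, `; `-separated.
@+0c  little-endian(f9 86) = 0x86f9
  op=0x86f9>>11=0x10 ⇒ movi (RI)
  [10:9] rd=3 = x3
  [8:0] imm=249 = $249
@+0e  little-endian(80 ef) = 0xef80
  op=0xef80>>11=0x1d ⇒ minus (RR)
  [10:9] rd=3 = x3
  [8:7] rs=3 = x3
@+10  little-endian(53 c0) = 0xc053
  op=0xc053>>11=0x18 ⇒ cpi (RI)
  [10:9] rd=0 = x0
  [8:0] imm=83 = $83

movi $249, x3; minus x3, x3; cpi $83, x0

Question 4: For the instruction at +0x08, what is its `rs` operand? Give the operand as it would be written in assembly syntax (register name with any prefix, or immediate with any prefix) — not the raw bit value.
x2

[08] 00 23 → 0x2300
  op=0x2300>>11=0x4 ⇒ ldr (RR)
  rd: (w>>9)&0x3=0x1 → x1
  rs: (w>>7)&0x3=0x2 → x2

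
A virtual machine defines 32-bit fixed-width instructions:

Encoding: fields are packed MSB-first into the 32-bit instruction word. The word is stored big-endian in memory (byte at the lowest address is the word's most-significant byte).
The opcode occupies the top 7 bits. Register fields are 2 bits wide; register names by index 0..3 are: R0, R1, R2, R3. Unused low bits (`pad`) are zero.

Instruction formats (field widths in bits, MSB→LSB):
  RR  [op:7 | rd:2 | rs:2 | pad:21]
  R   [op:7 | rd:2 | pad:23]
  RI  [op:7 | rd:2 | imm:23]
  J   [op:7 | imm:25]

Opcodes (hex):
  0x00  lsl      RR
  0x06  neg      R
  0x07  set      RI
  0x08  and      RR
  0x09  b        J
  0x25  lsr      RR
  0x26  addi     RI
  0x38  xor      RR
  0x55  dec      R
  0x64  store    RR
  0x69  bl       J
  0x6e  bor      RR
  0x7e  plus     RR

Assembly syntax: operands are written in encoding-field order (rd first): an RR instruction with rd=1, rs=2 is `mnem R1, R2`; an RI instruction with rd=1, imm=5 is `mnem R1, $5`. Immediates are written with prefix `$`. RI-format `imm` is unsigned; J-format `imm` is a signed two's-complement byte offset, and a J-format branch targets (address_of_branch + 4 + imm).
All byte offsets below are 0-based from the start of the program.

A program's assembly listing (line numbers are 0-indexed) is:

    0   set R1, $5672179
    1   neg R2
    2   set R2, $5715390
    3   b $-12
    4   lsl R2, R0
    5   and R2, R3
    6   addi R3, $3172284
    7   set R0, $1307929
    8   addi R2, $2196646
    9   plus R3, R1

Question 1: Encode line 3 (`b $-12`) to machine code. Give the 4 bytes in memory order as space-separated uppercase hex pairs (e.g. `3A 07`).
13 FF FF F4

line 3 (b): pack op=0x9:7|imm=-12:25 = 0x13fffff4; big→ 13 ff ff f4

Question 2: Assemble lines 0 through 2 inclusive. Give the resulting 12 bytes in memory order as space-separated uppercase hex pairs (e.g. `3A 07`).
0E D6 8C F3 0D 00 00 00 0F 57 35 BE

0. set fields op=0x7:7|rd=1:2|imm=5672179:23 → word 0ed68cf3h → 0e d6 8c f3
1. neg fields op=0x6:7|rd=2:2|pad=0:23 → word 0d000000h → 0d 00 00 00
2. set fields op=0x7:7|rd=2:2|imm=5715390:23 → word 0f5735beh → 0f 57 35 be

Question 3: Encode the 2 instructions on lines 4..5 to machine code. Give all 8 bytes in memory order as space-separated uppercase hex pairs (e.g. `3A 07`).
L4: lsl op=0x0:7|rd=2:2|rs=0:2|pad=0:21 ⇒ 0x01000000 ⇒ big 01 00 00 00
L5: and op=0x8:7|rd=2:2|rs=3:2|pad=0:21 ⇒ 0x11600000 ⇒ big 11 60 00 00

01 00 00 00 11 60 00 00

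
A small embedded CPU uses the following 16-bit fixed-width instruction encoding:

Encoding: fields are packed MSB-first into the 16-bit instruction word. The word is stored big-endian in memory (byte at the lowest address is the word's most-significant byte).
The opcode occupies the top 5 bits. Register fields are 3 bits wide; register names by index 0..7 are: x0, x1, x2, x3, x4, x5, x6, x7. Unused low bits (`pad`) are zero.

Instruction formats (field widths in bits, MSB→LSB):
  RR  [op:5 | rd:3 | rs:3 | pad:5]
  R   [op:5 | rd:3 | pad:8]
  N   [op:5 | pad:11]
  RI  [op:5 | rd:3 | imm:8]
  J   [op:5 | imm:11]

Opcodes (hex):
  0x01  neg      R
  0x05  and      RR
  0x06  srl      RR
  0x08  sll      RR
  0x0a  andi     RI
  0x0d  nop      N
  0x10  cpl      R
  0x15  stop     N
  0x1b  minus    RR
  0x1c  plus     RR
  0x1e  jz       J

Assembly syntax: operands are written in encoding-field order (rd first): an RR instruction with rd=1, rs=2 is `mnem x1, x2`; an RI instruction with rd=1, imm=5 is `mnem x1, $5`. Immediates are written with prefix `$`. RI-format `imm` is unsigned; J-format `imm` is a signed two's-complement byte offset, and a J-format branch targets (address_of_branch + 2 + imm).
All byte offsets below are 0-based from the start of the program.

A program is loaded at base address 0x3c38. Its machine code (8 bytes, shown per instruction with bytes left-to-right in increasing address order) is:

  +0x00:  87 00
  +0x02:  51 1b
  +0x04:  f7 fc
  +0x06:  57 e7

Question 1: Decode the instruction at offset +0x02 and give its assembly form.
andi x1, $27

+0x02: 51 1b ⇒ word 0x511b (big)
  opcode bits[15:11]=0xa: andi/RI
  rd: (w>>8)&0x7=0x1 → x1
  imm: (w>>0)&0xff=0x1b → $27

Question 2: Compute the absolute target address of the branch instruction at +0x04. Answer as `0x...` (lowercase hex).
0x3c3a

off 0x04: read f7 fc as big → 0xf7fc
  op=0xf7fc>>11=0x1e ⇒ jz (J)
  imm@[10:0]=0x7fc (s11→-4) ⇒ $-4
  target = base 0x3c38 + off 0x04 + 2 + imm -4 = 0x3c3a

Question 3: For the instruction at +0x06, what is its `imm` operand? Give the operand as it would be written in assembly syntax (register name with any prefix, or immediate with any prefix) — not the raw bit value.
$231

[06] 57 e7 → 0x57e7
  top 5b → 0xa → andi [RI]
  rd@[10:8]=0x7 ⇒ x7
  imm@[7:0]=0xe7 ⇒ $231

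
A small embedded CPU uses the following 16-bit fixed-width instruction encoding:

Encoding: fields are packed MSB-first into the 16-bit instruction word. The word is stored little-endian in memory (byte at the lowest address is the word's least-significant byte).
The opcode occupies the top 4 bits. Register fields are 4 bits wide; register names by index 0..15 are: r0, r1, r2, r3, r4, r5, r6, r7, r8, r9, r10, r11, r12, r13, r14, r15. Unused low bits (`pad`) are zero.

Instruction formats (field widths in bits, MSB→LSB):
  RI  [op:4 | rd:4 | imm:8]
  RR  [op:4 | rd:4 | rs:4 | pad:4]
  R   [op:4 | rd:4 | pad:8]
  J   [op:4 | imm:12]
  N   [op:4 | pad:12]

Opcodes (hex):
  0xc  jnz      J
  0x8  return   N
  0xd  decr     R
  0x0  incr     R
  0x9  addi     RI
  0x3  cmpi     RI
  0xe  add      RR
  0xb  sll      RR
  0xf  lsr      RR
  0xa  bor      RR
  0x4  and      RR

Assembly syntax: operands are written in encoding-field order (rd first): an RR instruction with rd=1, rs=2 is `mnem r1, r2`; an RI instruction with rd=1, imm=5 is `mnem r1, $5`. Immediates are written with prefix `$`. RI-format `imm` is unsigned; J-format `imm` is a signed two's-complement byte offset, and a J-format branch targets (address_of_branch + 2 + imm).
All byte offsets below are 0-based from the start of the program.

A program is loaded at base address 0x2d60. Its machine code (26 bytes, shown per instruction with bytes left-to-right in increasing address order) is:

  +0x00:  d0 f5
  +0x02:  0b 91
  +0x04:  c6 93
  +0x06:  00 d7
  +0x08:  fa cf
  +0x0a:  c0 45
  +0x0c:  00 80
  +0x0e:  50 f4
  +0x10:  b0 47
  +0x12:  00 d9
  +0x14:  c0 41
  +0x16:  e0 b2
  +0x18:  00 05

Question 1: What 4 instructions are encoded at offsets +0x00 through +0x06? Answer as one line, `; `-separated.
off 0x00: read d0 f5 as little → 0xf5d0
  top 4b → 0xf → lsr [RR]
  rd: (w>>8)&0xf=0x5 → r5
  rs: (w>>4)&0xf=0xd → r13
off 0x02: read 0b 91 as little → 0x910b
  top 4b → 0x9 → addi [RI]
  rd: (w>>8)&0xf=0x1 → r1
  imm: (w>>0)&0xff=0xb → $11
off 0x04: read c6 93 as little → 0x93c6
  top 4b → 0x9 → addi [RI]
  rd: (w>>8)&0xf=0x3 → r3
  imm: (w>>0)&0xff=0xc6 → $198
off 0x06: read 00 d7 as little → 0xd700
  top 4b → 0xd → decr [R]
  rd: (w>>8)&0xf=0x7 → r7

lsr r5, r13; addi r1, $11; addi r3, $198; decr r7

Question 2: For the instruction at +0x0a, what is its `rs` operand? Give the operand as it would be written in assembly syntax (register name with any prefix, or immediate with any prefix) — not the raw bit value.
r12

off 0x0a: read c0 45 as little → 0x45c0
  op=0x45c0>>12=0x4 ⇒ and (RR)
  rd@[11:8]=0x5 ⇒ r5
  rs@[7:4]=0xc ⇒ r12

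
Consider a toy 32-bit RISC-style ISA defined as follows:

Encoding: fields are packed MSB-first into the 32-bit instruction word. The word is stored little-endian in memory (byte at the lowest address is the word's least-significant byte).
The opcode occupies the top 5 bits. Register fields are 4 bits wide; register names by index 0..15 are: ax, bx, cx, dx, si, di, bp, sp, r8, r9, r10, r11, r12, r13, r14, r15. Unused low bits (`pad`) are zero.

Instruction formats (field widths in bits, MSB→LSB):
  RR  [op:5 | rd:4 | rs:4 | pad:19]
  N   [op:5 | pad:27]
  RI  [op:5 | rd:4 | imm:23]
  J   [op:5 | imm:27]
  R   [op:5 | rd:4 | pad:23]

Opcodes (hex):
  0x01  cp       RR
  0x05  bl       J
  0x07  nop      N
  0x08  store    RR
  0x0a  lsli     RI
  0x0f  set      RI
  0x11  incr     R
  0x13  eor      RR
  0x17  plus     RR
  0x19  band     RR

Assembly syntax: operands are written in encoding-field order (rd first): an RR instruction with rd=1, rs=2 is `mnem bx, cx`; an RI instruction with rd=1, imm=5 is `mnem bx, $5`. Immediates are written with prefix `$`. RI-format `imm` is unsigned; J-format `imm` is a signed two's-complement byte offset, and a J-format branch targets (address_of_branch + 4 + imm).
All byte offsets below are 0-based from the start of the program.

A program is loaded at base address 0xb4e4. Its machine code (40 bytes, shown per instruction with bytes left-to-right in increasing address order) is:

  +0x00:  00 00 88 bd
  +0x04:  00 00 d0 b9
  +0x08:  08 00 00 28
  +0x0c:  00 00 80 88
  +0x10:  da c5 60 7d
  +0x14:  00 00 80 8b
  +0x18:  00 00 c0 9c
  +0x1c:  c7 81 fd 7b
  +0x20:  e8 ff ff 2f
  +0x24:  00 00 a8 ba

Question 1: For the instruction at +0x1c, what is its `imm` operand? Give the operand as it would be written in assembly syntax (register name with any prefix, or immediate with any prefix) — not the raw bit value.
+0x1c: c7 81 fd 7b ⇒ word 0x7bfd81c7 (little)
  op=0x7bfd81c7>>27=0xf ⇒ set (RI)
  rd@[26:23]=0x7 ⇒ sp
  imm@[22:0]=0x7d81c7 ⇒ $8225223

$8225223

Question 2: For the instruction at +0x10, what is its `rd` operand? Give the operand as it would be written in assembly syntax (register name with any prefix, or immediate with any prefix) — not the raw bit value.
+0x10: da c5 60 7d ⇒ word 0x7d60c5da (little)
  top 5b → 0xf → set [RI]
  rd: (w>>23)&0xf=0xa → r10
  imm: (w>>0)&0x7fffff=0x60c5da → $6342106

r10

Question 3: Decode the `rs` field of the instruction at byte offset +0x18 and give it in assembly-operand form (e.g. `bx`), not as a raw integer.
r8

[18] 00 00 c0 9c → 0x9cc00000
  op=0x9cc00000>>27=0x13 ⇒ eor (RR)
  rd@[26:23]=0x9 ⇒ r9
  rs@[22:19]=0x8 ⇒ r8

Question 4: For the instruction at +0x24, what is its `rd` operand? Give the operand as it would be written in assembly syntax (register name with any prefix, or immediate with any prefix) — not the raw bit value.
di

[24] 00 00 a8 ba → 0xbaa80000
  top 5b → 0x17 → plus [RR]
  [26:23] rd=5 = di
  [22:19] rs=5 = di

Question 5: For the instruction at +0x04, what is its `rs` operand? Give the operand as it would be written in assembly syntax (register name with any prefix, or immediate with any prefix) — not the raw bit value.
off 0x04: read 00 00 d0 b9 as little → 0xb9d00000
  op=0xb9d00000>>27=0x17 ⇒ plus (RR)
  rd: (w>>23)&0xf=0x3 → dx
  rs: (w>>19)&0xf=0xa → r10

r10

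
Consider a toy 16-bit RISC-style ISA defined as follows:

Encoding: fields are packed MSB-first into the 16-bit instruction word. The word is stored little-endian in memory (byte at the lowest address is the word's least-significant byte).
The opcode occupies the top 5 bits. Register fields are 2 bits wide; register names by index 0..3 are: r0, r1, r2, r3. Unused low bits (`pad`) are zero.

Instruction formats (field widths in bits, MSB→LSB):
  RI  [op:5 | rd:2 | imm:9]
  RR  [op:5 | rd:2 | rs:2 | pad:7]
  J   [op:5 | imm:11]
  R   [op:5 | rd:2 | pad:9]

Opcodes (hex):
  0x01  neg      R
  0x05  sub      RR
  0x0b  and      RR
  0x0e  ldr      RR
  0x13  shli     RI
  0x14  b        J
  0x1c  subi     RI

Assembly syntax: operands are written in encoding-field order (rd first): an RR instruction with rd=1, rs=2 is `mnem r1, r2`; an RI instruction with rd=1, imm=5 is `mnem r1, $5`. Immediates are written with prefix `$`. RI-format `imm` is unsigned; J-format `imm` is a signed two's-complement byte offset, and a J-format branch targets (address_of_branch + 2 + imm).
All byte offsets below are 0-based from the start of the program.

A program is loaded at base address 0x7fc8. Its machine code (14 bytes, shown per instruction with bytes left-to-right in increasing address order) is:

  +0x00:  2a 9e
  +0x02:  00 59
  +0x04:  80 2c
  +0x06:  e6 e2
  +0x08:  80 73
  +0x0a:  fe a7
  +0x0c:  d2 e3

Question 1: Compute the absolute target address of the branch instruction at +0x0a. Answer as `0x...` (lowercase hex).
@+0a  little-endian(fe a7) = 0xa7fe
  op=0xa7fe>>11=0x14 ⇒ b (J)
  [10:0] imm=2046 (s11→-2) = $-2
  target = base 0x7fc8 + off 0x0a + 2 + imm -2 = 0x7fd2

0x7fd2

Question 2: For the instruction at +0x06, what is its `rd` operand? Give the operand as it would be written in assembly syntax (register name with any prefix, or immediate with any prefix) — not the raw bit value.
r1

+0x06: e6 e2 ⇒ word 0xe2e6 (little)
  top 5b → 0x1c → subi [RI]
  rd@[10:9]=0x1 ⇒ r1
  imm@[8:0]=0xe6 ⇒ $230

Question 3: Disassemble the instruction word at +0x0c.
subi r1, $466

[0c] d2 e3 → 0xe3d2
  opcode bits[15:11]=0x1c: subi/RI
  [10:9] rd=1 = r1
  [8:0] imm=466 = $466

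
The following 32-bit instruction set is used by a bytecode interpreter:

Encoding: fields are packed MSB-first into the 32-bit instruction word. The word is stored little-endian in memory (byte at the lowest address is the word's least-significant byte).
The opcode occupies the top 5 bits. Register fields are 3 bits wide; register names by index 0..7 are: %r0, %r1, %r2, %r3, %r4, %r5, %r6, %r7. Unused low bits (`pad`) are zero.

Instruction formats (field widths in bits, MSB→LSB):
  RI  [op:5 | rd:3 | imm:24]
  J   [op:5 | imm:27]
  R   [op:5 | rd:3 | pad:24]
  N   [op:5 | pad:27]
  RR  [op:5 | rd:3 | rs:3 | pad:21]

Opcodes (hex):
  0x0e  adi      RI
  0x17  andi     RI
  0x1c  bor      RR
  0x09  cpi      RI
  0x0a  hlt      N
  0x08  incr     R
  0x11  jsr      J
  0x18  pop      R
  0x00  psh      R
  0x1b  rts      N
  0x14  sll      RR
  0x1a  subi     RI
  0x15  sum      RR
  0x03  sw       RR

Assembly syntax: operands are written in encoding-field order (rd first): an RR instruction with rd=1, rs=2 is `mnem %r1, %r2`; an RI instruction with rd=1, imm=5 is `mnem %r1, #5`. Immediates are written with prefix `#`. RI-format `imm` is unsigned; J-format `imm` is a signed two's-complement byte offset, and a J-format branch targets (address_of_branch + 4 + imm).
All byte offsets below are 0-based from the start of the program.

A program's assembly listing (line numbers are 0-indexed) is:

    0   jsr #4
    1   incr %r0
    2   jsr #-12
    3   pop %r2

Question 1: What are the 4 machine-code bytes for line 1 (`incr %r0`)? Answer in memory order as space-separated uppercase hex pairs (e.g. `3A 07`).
1. incr fields op=0x8:5|rd=0:3|pad=0:24 → word 40000000h → 00 00 00 40

00 00 00 40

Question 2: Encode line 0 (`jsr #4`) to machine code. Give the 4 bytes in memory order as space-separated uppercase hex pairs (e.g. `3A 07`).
04 00 00 88

L0: jsr op=0x11:5|imm=4:27 ⇒ 0x88000004 ⇒ little 04 00 00 88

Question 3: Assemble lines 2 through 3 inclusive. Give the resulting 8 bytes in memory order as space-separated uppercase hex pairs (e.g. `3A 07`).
F4 FF FF 8F 00 00 00 C2

line 2 (jsr): pack op=0x11:5|imm=-12:27 = 0x8ffffff4; little→ f4 ff ff 8f
line 3 (pop): pack op=0x18:5|rd=2:3|pad=0:24 = 0xc2000000; little→ 00 00 00 c2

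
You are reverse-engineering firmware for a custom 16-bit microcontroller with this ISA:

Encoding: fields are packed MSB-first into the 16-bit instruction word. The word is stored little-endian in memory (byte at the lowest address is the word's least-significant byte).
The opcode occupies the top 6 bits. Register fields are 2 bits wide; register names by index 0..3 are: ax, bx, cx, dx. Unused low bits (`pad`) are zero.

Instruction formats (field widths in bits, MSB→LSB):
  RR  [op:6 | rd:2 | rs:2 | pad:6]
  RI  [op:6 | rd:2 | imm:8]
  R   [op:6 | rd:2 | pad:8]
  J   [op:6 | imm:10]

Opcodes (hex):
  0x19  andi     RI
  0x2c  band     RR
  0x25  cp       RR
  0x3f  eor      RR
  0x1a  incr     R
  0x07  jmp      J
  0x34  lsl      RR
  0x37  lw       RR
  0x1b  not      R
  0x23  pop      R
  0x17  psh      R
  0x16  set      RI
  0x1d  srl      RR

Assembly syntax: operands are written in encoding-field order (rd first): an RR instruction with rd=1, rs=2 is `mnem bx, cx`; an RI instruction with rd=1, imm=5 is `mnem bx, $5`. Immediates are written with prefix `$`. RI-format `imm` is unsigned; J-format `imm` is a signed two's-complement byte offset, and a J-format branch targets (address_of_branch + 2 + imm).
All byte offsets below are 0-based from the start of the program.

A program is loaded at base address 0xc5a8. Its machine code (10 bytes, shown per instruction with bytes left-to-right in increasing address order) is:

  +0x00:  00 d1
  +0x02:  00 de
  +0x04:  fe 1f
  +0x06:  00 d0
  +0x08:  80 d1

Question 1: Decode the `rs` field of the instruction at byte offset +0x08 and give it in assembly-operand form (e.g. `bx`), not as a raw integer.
[08] 80 d1 → 0xd180
  top 6b → 0x34 → lsl [RR]
  [9:8] rd=1 = bx
  [7:6] rs=2 = cx

cx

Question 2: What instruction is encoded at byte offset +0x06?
lsl ax, ax

+0x06: 00 d0 ⇒ word 0xd000 (little)
  opcode bits[15:10]=0x34: lsl/RR
  [9:8] rd=0 = ax
  [7:6] rs=0 = ax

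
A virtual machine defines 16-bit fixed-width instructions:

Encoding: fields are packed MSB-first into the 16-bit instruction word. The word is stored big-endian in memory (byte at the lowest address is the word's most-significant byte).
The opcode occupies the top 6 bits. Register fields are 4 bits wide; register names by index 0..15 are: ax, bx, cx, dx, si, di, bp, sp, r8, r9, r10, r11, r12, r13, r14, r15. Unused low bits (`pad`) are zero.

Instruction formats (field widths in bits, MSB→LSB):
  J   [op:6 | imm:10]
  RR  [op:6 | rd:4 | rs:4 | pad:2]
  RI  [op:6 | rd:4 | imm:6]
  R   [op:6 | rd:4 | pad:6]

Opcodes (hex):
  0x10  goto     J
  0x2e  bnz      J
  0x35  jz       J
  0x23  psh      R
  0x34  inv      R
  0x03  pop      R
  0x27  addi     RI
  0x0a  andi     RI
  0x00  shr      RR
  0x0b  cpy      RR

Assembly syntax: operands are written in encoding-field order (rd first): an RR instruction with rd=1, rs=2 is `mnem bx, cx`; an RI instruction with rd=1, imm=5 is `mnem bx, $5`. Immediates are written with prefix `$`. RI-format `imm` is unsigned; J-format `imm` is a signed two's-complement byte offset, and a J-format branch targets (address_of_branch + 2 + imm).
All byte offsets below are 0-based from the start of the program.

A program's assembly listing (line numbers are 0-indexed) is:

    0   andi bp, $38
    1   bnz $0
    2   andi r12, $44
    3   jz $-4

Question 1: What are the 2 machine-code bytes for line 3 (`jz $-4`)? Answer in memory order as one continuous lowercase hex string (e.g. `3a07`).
3. jz fields op=0x35:6|imm=-4:10 → word d7fch → d7 fc

d7fc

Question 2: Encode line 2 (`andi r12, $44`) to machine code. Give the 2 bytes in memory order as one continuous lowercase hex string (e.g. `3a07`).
2b2c

line 2 (andi): pack op=0xa:6|rd=12:4|imm=44:6 = 0x2b2c; big→ 2b 2c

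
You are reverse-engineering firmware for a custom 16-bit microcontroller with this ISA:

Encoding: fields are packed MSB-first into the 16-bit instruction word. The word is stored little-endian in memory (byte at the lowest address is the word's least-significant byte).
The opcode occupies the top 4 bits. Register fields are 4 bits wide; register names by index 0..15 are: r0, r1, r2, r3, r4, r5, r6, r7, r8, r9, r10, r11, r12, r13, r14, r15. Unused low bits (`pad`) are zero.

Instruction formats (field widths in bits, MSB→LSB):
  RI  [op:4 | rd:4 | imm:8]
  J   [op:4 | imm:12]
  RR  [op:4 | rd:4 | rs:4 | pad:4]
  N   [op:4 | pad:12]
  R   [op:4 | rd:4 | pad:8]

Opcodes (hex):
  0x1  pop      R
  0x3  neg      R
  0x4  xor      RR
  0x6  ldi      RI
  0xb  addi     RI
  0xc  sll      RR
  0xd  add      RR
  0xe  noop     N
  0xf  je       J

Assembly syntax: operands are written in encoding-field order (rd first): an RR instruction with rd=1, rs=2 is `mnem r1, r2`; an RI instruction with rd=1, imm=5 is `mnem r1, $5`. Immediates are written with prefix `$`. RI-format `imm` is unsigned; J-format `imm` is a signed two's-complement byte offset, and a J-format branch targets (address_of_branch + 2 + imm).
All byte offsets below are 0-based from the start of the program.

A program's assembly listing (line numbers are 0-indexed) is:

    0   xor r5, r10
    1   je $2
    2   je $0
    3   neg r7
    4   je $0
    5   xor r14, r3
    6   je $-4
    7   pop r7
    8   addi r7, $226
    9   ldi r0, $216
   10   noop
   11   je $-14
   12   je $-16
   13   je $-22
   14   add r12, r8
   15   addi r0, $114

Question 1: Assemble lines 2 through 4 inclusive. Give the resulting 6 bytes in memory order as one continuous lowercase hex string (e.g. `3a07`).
2. je fields op=0xf:4|imm=0:12 → word f000h → 00 f0
3. neg fields op=0x3:4|rd=7:4|pad=0:8 → word 3700h → 00 37
4. je fields op=0xf:4|imm=0:12 → word f000h → 00 f0

00f0003700f0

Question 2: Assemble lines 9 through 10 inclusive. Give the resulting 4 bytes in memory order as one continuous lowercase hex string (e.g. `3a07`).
L9: ldi op=0x6:4|rd=0:4|imm=216:8 ⇒ 0x60d8 ⇒ little d8 60
L10: noop op=0xe:4|pad=0:12 ⇒ 0xe000 ⇒ little 00 e0

d86000e0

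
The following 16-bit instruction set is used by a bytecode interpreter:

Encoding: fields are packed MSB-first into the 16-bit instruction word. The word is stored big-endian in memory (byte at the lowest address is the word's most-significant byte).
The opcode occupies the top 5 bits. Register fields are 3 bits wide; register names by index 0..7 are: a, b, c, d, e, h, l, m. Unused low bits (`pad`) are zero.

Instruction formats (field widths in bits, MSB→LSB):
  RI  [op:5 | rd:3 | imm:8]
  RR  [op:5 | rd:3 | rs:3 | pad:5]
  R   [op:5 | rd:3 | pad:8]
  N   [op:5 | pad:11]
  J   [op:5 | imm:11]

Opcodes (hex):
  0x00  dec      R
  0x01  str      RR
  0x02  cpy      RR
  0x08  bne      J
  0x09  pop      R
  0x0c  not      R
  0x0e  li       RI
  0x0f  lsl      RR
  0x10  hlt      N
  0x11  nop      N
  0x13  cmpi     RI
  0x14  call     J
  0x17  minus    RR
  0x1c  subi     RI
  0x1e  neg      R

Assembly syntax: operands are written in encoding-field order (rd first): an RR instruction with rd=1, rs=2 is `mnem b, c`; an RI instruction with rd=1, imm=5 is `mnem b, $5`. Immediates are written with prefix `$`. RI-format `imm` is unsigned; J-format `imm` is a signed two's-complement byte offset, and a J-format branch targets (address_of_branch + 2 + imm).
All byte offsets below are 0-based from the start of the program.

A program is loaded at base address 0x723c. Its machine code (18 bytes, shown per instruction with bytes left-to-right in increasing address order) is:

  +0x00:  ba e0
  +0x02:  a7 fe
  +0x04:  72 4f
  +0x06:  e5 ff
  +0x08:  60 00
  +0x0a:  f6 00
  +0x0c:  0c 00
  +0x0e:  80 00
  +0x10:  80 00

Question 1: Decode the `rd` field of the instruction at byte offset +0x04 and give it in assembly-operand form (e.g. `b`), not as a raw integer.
c

off 0x04: read 72 4f as big → 0x724f
  opcode bits[15:11]=0xe: li/RI
  rd: (w>>8)&0x7=0x2 → c
  imm: (w>>0)&0xff=0x4f → $79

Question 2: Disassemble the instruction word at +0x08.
[08] 60 00 → 0x6000
  op=0x6000>>11=0xc ⇒ not (R)
  rd@[10:8]=0x0 ⇒ a

not a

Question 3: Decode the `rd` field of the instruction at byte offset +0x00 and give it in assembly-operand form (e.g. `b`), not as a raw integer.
off 0x00: read ba e0 as big → 0xbae0
  opcode bits[15:11]=0x17: minus/RR
  rd@[10:8]=0x2 ⇒ c
  rs@[7:5]=0x7 ⇒ m

c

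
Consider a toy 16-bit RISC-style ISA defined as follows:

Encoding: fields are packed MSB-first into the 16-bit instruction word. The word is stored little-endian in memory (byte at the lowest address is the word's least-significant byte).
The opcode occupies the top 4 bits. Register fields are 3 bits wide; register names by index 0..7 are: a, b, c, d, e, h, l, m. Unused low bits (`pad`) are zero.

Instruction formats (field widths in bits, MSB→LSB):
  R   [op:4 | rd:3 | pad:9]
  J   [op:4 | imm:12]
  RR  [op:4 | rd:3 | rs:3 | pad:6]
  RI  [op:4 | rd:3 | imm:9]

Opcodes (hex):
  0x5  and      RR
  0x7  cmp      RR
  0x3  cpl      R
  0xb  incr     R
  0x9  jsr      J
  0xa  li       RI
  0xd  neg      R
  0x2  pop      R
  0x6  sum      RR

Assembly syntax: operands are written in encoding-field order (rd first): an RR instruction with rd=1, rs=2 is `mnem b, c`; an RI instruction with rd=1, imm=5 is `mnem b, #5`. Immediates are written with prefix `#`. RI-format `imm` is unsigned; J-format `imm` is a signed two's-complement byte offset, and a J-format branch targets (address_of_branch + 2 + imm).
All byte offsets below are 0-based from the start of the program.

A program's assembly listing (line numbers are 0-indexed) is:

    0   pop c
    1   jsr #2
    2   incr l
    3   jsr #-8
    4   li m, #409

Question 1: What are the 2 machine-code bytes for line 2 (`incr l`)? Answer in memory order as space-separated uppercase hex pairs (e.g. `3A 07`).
00 BC

2. incr fields op=0xb:4|rd=6:3|pad=0:9 → word bc00h → 00 bc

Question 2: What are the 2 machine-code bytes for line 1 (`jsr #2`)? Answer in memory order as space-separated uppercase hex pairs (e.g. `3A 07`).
1. jsr fields op=0x9:4|imm=2:12 → word 9002h → 02 90

02 90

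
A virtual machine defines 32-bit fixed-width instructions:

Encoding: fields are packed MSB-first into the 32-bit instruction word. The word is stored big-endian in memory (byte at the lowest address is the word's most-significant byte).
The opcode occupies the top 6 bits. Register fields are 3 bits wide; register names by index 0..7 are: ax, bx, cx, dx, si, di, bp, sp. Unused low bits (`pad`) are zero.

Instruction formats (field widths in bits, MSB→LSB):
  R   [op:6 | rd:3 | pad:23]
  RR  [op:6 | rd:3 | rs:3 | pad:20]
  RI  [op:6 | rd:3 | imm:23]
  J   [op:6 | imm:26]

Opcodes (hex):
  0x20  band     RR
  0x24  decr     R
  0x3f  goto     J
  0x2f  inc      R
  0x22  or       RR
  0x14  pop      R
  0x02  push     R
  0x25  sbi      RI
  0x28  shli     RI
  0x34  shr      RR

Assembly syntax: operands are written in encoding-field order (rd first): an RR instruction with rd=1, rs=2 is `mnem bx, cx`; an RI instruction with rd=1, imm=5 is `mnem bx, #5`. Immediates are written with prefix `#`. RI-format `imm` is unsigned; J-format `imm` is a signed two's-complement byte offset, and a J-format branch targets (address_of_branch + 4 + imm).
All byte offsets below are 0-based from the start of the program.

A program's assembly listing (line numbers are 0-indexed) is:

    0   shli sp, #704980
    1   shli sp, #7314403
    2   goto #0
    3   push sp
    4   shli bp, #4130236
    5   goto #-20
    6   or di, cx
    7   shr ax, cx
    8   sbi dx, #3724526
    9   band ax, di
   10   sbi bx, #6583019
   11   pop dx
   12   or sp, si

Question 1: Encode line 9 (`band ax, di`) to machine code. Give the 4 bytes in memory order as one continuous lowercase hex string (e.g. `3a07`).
80500000

9. band fields op=0x20:6|rd=0:3|rs=5:3|pad=0:20 → word 80500000h → 80 50 00 00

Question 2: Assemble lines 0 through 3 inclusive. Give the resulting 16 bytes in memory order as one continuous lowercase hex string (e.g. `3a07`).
a38ac1d4a3ef9be3fc0000000b800000

L0: shli op=0x28:6|rd=7:3|imm=704980:23 ⇒ 0xa38ac1d4 ⇒ big a3 8a c1 d4
L1: shli op=0x28:6|rd=7:3|imm=7314403:23 ⇒ 0xa3ef9be3 ⇒ big a3 ef 9b e3
L2: goto op=0x3f:6|imm=0:26 ⇒ 0xfc000000 ⇒ big fc 00 00 00
L3: push op=0x2:6|rd=7:3|pad=0:23 ⇒ 0x0b800000 ⇒ big 0b 80 00 00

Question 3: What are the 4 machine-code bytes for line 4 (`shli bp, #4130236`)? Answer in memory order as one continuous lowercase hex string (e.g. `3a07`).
a33f05bc

4. shli fields op=0x28:6|rd=6:3|imm=4130236:23 → word a33f05bch → a3 3f 05 bc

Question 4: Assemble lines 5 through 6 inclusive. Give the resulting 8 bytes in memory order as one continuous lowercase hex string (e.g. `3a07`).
ffffffec8aa00000

line 5 (goto): pack op=0x3f:6|imm=-20:26 = 0xffffffec; big→ ff ff ff ec
line 6 (or): pack op=0x22:6|rd=5:3|rs=2:3|pad=0:20 = 0x8aa00000; big→ 8a a0 00 00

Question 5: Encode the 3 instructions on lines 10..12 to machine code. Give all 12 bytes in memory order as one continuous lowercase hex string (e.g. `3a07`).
94e472eb518000008bc00000

L10: sbi op=0x25:6|rd=1:3|imm=6583019:23 ⇒ 0x94e472eb ⇒ big 94 e4 72 eb
L11: pop op=0x14:6|rd=3:3|pad=0:23 ⇒ 0x51800000 ⇒ big 51 80 00 00
L12: or op=0x22:6|rd=7:3|rs=4:3|pad=0:20 ⇒ 0x8bc00000 ⇒ big 8b c0 00 00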